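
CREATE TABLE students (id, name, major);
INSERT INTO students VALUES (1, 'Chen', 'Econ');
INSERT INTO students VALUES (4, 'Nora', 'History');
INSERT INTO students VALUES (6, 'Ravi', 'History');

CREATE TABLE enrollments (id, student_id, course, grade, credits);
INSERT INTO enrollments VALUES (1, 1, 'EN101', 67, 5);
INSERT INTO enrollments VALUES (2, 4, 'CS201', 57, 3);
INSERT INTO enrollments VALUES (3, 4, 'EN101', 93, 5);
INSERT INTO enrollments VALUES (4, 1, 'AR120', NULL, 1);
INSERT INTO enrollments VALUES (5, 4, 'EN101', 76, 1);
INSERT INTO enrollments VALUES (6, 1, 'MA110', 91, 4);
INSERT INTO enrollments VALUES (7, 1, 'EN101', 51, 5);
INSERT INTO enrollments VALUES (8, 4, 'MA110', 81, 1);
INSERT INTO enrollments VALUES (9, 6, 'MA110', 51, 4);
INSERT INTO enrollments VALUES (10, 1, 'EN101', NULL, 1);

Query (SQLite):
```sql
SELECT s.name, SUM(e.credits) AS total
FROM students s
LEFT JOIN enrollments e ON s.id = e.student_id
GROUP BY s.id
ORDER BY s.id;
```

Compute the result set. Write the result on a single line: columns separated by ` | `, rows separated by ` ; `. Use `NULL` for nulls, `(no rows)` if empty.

LEFT JOIN keeps every students row; unmatched ones get NULL for enrollments columns.
Group by students.id and compute SUM(e.credits). SUM over an all-NULL group is NULL.
  1: ids {1, 4, 6, 7, 10} → SUM(e.credits)=16
  4: ids {2, 3, 5, 8} → SUM(e.credits)=10
  6: ids {9} → SUM(e.credits)=4

Chen | 16 ; Nora | 10 ; Ravi | 4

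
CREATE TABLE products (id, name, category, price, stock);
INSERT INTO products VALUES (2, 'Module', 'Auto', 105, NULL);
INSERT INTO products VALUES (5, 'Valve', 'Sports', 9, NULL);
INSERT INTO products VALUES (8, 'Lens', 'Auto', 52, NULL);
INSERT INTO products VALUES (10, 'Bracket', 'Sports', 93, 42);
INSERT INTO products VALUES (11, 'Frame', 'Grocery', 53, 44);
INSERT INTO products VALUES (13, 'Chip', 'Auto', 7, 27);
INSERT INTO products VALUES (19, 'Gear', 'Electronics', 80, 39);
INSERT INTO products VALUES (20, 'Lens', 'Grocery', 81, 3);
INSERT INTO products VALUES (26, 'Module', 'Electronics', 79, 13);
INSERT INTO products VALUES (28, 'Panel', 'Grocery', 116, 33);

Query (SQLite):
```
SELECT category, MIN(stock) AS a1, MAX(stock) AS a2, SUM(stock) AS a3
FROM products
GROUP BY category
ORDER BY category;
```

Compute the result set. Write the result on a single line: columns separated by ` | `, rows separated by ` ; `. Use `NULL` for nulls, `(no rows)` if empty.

Auto | 27 | 27 | 27 ; Electronics | 13 | 39 | 52 ; Grocery | 3 | 44 | 80 ; Sports | 42 | 42 | 42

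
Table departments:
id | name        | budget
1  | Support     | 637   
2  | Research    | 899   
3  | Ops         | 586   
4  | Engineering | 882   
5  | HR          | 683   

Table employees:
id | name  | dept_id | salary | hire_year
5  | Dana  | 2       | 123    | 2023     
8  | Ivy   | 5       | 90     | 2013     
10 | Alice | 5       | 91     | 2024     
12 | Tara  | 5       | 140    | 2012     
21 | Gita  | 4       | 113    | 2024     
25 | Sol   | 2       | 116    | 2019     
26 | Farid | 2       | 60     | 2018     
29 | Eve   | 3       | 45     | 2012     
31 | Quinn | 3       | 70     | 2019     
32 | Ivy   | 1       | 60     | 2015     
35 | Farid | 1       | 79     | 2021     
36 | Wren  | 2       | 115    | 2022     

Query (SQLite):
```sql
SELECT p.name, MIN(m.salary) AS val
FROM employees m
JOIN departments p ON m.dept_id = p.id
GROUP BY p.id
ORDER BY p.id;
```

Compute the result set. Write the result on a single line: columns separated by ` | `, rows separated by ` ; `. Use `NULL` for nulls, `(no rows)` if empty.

Support | 60 ; Research | 60 ; Ops | 45 ; Engineering | 113 ; HR | 90

Join each employees row to its departments via dept_id.
Group joined rows by departments.id; compute MIN(m.salary) per group.
  1: ids {32, 35} → MIN(m.salary)=60
  2: ids {5, 25, 26, 36} → MIN(m.salary)=60
  3: ids {29, 31} → MIN(m.salary)=45
  4: ids {21} → MIN(m.salary)=113
  5: ids {8, 10, 12} → MIN(m.salary)=90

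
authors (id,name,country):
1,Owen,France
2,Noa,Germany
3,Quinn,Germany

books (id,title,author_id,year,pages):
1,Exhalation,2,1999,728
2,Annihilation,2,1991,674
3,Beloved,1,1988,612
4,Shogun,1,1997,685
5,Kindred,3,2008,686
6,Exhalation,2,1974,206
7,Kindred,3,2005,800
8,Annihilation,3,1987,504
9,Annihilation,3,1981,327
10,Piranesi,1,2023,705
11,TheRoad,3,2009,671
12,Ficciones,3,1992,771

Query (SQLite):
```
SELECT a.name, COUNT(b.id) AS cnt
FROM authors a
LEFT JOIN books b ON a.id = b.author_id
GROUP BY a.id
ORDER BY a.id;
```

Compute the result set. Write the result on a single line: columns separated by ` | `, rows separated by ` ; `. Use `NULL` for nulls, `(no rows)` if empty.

LEFT JOIN keeps every authors row; unmatched ones get NULL for books columns.
Group by authors.id and compute COUNT(b.id). COUNT(col) of an all-NULL group is 0.
  1: ids {3, 4, 10} → COUNT(b.id)=3
  2: ids {1, 2, 6} → COUNT(b.id)=3
  3: ids {5, 7, 8, 9, 11, 12} → COUNT(b.id)=6

Owen | 3 ; Noa | 3 ; Quinn | 6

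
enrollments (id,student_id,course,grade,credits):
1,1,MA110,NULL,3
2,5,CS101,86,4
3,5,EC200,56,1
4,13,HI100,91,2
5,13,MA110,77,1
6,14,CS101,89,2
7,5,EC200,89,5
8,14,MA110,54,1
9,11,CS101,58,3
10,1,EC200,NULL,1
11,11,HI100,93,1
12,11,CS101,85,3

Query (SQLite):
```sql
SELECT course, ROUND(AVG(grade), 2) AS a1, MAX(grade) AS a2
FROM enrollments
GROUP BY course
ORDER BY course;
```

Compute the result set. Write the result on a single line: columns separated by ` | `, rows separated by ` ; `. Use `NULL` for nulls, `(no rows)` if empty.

Group enrollments by course.
Per group compute: ROUND(AVG(grade), 2), MAX(grade).
  CS101: ids {2, 6, 9, 12} → ROUND(AVG(grade), 2)=79.5, MAX(grade)=89
  EC200: ids {3, 7, 10} → ROUND(AVG(grade), 2)=72.5, MAX(grade)=89
  HI100: ids {4, 11} → ROUND(AVG(grade), 2)=92, MAX(grade)=93
  MA110: ids {1, 5, 8} → ROUND(AVG(grade), 2)=65.5, MAX(grade)=77

CS101 | 79.5 | 89 ; EC200 | 72.5 | 89 ; HI100 | 92 | 93 ; MA110 | 65.5 | 77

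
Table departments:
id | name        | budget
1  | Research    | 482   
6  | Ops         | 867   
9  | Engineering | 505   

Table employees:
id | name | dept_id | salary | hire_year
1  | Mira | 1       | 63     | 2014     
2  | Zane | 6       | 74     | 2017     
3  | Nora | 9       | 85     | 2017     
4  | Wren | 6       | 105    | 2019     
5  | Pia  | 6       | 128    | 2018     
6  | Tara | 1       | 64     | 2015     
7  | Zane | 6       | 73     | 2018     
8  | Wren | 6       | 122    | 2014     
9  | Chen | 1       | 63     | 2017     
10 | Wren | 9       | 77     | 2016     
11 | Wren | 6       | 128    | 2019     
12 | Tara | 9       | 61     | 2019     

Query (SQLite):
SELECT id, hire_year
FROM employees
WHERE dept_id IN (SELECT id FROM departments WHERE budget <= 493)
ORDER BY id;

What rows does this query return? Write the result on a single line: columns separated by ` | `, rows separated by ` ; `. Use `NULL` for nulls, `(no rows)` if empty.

Inner query: departments.id where budget <= 493.
Outer: keep employees rows whose dept_id is in that set.
Inner query → {1}

1 | 2014 ; 6 | 2015 ; 9 | 2017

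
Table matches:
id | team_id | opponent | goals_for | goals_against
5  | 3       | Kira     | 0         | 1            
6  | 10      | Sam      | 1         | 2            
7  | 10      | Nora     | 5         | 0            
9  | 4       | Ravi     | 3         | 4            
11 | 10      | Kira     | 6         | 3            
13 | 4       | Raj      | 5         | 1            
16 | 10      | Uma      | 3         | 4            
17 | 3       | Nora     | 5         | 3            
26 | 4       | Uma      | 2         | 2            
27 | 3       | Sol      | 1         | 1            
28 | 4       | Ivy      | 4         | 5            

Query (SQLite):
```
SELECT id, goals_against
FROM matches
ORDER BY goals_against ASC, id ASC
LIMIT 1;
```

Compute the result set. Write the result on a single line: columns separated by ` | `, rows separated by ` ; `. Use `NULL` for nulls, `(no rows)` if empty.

Sort by goals_against asc, tiebreak id asc: (0, id=7), (1, id=5), (1, id=13), (1, id=27) …. Take first 1.

7 | 0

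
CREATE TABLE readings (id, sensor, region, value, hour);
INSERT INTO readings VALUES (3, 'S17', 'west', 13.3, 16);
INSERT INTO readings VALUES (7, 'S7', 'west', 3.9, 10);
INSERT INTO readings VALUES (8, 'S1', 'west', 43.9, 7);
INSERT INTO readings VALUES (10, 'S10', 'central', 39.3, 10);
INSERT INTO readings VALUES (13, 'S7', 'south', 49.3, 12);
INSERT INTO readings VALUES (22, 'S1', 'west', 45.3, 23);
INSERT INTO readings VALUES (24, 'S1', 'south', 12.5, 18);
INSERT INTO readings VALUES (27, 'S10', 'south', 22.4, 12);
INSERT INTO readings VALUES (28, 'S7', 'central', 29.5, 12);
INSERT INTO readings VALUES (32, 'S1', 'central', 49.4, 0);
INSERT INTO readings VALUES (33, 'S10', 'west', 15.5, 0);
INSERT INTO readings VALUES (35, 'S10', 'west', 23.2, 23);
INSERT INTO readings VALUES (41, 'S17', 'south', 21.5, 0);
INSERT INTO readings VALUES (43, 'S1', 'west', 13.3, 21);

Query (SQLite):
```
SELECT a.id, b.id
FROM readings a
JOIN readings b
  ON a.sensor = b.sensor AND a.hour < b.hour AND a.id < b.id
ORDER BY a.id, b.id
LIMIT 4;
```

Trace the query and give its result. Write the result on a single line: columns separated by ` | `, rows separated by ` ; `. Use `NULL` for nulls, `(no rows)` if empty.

Pairs (a,b) with same sensor, a.hour < b.hour, a.id < b.id.
sensor groups: S1:{8,22,24,32,43} S10:{10,27,33,35} S17:{3,41} S7:{7,13,28}
Ordered by (a.id, b.id); first 4.

7 | 13 ; 7 | 28 ; 8 | 22 ; 8 | 24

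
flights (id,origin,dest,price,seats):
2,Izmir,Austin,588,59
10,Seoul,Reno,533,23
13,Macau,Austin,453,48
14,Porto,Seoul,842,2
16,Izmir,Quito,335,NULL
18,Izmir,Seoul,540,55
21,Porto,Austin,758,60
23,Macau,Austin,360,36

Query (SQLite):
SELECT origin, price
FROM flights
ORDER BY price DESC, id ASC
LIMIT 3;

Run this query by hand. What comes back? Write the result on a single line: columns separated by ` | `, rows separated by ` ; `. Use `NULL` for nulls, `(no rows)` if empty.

Porto | 842 ; Porto | 758 ; Izmir | 588

Sort by price desc, tiebreak id asc: (842, id=14), (758, id=21), (588, id=2), (540, id=18), (533, id=10), (453, id=13) …. Take first 3.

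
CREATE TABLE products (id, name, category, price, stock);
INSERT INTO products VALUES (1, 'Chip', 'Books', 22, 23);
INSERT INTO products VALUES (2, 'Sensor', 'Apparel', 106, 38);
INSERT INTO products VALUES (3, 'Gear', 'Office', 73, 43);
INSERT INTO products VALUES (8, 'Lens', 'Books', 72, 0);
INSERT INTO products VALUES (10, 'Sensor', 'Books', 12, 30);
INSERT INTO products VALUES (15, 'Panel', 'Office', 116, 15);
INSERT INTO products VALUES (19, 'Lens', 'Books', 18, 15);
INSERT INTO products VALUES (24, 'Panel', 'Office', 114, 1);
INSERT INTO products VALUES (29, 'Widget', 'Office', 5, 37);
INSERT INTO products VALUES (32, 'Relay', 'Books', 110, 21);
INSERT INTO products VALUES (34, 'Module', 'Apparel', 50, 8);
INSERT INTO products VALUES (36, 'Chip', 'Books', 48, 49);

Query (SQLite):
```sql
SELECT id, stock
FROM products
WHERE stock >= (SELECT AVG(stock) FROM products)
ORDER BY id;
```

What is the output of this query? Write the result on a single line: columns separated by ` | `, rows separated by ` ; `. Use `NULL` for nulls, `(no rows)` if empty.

Scalar subquery: AVG(stock) over all products rows = 23.333333 (≈; comparison uses full precision).
Keep rows where stock >= that value.

2 | 38 ; 3 | 43 ; 10 | 30 ; 29 | 37 ; 36 | 49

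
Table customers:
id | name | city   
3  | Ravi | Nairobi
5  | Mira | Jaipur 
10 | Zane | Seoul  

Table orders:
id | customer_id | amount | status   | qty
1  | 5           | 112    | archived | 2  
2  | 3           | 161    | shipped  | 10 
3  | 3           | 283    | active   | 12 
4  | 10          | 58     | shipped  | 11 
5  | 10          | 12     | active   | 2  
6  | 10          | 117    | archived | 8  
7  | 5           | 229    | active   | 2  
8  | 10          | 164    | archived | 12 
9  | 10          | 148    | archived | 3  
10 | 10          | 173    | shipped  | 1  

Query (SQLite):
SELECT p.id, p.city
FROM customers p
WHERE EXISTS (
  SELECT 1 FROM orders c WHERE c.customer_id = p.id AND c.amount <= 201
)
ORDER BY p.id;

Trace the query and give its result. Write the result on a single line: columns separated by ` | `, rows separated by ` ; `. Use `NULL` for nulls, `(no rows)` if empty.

For each customers row, check whether any orders with matching customer_id has amount <= 201.
Keep rows where that is true.

3 | Nairobi ; 5 | Jaipur ; 10 | Seoul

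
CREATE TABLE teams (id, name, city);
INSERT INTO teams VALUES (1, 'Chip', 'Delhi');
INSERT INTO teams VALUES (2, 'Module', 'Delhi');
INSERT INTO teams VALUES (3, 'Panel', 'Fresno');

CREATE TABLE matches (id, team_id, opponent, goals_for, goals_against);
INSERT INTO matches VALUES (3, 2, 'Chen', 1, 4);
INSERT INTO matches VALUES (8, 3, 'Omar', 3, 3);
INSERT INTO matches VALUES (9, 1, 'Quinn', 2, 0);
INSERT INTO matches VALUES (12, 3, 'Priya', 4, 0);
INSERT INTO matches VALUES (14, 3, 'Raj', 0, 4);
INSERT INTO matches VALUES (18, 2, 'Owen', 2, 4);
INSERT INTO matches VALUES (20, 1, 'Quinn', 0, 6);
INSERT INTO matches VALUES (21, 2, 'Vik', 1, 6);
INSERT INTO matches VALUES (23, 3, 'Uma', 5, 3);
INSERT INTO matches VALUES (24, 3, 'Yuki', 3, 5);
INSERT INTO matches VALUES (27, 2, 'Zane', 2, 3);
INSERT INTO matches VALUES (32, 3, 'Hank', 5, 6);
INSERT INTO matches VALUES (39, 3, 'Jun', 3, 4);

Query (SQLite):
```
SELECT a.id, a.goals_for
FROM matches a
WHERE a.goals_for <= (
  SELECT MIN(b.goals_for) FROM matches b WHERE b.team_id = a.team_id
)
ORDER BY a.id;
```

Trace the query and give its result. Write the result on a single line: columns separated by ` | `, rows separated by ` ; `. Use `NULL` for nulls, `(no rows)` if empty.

For each matches row a, compute MIN(goals_for) over rows sharing a.team_id.
Keep row a if a.goals_for <= that per-group MIN.
  team_id=1: MIN(goals_for) = 0
  team_id=2: MIN(goals_for) = 1
  team_id=3: MIN(goals_for) = 0

3 | 1 ; 14 | 0 ; 20 | 0 ; 21 | 1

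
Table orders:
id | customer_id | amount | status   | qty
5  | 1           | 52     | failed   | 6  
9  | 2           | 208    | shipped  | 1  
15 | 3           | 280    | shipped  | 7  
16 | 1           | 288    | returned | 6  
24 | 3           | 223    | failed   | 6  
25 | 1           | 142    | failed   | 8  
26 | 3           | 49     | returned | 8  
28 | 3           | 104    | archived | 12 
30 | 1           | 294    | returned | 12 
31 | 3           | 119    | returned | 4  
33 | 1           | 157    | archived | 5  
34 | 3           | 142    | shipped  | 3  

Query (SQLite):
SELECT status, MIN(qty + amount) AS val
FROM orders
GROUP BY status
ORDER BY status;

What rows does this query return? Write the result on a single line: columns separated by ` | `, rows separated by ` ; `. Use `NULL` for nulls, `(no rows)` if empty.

archived | 116 ; failed | 58 ; returned | 57 ; shipped | 145

For each row compute qty + amount.
Group by status; take MIN of the expression per group.
  archived: ids {28, 33} → MIN(qty + amount)=116
  failed: ids {5, 24, 25} → MIN(qty + amount)=58
  returned: ids {16, 26, 30, 31} → MIN(qty + amount)=57
  shipped: ids {9, 15, 34} → MIN(qty + amount)=145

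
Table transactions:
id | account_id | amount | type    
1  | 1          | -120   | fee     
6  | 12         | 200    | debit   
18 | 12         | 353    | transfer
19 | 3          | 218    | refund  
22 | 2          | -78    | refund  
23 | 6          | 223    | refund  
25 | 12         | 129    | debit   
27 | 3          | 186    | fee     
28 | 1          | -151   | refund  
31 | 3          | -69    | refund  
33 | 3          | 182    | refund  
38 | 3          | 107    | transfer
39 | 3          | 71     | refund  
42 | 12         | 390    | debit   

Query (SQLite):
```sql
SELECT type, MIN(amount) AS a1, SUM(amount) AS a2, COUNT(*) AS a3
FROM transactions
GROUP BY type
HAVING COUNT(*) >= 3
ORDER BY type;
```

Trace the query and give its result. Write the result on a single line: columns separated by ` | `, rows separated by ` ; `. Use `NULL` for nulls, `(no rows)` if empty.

debit | 129 | 719 | 3 ; refund | -151 | 396 | 7

Group transactions by type.
Per group compute: MIN(amount), SUM(amount), COUNT(*).
HAVING: drop groups with fewer than 3 rows.
  debit: ids {6, 25, 42} → MIN(amount)=129, SUM(amount)=719, COUNT(*)=3
  fee: ids {1, 27} → MIN(amount)=-120, SUM(amount)=66, COUNT(*)=2
  refund: ids {19, 22, 23, 28, 31, 33, 39} → MIN(amount)=-151, SUM(amount)=396, COUNT(*)=7
  transfer: ids {18, 38} → MIN(amount)=107, SUM(amount)=460, COUNT(*)=2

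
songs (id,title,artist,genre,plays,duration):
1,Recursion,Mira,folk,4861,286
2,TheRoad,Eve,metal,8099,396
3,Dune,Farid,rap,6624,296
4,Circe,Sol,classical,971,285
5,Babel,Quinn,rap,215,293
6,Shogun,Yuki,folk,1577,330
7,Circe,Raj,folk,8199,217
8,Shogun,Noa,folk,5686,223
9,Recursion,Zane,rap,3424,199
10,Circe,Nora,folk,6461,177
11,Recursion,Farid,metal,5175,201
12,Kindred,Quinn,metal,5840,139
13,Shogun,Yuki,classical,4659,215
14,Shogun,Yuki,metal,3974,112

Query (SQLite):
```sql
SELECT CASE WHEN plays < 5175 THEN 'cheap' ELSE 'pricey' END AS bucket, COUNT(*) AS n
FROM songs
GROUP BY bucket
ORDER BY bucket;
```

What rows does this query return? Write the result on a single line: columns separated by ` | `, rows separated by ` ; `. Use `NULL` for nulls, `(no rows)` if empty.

cheap | 7 ; pricey | 7

Bucket rows by plays < 5175 → 'cheap' else 'pricey'; count each bucket.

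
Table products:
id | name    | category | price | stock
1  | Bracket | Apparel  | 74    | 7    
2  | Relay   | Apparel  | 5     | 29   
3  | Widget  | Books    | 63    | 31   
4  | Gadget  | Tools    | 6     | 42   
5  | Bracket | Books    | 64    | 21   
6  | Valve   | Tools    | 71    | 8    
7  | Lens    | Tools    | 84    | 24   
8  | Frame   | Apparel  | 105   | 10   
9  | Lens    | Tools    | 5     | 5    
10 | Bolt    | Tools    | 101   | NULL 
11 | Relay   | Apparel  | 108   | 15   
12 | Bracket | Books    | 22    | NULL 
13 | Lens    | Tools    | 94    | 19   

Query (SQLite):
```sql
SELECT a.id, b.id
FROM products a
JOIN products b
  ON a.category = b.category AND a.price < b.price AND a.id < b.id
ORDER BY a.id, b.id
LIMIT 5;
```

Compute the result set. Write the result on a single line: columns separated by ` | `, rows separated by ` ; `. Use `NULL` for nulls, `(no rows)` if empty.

Pairs (a,b) with same category, a.price < b.price, a.id < b.id.
category groups: Apparel:{1,2,8,11} Books:{3,5,12} Tools:{4,6,7,9,10,13}
Ordered by (a.id, b.id); first 5.

1 | 8 ; 1 | 11 ; 2 | 8 ; 2 | 11 ; 3 | 5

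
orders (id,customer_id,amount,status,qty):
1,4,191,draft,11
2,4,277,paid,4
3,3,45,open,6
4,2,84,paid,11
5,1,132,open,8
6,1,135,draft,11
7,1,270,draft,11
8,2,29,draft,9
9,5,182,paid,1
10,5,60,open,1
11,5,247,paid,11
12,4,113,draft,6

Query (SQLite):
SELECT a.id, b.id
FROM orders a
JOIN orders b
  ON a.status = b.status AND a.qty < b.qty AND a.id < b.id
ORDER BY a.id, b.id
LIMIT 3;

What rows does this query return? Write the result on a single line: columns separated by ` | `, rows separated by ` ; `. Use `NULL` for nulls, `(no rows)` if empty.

Pairs (a,b) with same status, a.qty < b.qty, a.id < b.id.
status groups: draft:{1,6,7,8,12} open:{3,5,10} paid:{2,4,9,11}
Ordered by (a.id, b.id); first 3.

2 | 4 ; 2 | 11 ; 3 | 5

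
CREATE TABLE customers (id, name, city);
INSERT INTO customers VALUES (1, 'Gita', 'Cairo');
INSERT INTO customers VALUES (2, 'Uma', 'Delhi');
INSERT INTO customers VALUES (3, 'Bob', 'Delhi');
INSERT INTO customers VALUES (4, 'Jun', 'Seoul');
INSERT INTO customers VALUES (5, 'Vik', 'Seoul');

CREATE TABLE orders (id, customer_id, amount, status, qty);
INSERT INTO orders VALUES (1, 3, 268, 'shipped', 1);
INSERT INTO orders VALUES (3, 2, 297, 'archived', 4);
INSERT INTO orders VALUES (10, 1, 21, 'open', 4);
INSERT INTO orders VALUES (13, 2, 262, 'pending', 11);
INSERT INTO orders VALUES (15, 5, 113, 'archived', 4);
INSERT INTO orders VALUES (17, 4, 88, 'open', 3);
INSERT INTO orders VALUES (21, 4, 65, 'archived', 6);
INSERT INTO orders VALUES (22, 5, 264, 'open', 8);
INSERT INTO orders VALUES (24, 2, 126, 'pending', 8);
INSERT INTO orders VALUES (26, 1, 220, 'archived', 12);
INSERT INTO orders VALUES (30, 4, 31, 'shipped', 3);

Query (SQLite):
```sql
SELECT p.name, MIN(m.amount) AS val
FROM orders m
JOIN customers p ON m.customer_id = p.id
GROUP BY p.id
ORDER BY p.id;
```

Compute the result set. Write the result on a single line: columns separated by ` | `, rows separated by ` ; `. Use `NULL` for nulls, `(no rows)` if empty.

Join each orders row to its customers via customer_id.
Group joined rows by customers.id; compute MIN(m.amount) per group.
  1: ids {10, 26} → MIN(m.amount)=21
  2: ids {3, 13, 24} → MIN(m.amount)=126
  3: ids {1} → MIN(m.amount)=268
  4: ids {17, 21, 30} → MIN(m.amount)=31
  5: ids {15, 22} → MIN(m.amount)=113

Gita | 21 ; Uma | 126 ; Bob | 268 ; Jun | 31 ; Vik | 113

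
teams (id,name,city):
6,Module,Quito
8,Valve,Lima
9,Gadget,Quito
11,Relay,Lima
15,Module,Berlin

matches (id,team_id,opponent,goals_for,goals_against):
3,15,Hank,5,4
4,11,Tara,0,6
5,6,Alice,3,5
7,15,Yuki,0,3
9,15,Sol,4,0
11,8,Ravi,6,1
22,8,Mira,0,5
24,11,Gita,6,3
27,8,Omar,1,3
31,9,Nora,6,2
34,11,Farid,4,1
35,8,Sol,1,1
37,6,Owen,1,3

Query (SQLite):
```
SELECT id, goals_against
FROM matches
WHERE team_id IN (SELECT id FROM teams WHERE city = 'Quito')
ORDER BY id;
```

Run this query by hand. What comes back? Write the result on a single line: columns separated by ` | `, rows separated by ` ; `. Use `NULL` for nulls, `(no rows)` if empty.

Inner query: teams.id where city = 'Quito'.
Outer: keep matches rows whose team_id is in that set.
Inner query → {6, 9}

5 | 5 ; 31 | 2 ; 37 | 3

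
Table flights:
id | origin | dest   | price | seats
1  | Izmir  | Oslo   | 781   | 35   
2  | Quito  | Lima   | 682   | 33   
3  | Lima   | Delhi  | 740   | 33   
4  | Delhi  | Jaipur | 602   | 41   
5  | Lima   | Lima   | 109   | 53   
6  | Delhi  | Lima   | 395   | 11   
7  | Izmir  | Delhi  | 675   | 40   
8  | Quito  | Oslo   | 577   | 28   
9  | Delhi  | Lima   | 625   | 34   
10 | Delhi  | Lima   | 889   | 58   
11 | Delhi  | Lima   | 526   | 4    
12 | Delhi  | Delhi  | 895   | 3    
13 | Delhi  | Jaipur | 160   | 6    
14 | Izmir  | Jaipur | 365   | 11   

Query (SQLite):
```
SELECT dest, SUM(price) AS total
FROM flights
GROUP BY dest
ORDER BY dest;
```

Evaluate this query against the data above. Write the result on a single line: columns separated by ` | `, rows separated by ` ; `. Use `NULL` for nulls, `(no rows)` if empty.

Partition flights by dest; compute SUM(price) within each group.
  Delhi: ids {3, 7, 12} → SUM(price)=2310
  Jaipur: ids {4, 13, 14} → SUM(price)=1127
  Lima: ids {2, 5, 6, 9, 10, 11} → SUM(price)=3226
  Oslo: ids {1, 8} → SUM(price)=1358

Delhi | 2310 ; Jaipur | 1127 ; Lima | 3226 ; Oslo | 1358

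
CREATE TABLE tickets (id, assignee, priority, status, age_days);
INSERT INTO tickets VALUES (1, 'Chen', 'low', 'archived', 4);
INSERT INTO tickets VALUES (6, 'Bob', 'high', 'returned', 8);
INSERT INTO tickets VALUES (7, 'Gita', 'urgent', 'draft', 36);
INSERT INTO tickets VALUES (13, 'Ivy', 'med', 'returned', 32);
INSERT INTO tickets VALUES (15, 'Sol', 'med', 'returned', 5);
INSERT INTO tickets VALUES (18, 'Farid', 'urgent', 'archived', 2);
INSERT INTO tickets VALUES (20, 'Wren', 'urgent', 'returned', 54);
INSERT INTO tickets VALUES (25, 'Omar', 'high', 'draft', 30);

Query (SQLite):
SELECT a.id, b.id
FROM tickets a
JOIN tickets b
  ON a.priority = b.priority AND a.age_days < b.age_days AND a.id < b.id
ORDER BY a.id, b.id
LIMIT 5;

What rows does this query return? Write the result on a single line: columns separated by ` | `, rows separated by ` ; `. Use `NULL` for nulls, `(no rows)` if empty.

6 | 25 ; 7 | 20 ; 18 | 20

Pairs (a,b) with same priority, a.age_days < b.age_days, a.id < b.id.
priority groups: high:{6,25} low:{1} med:{13,15} urgent:{7,18,20}
Ordered by (a.id, b.id); first 5.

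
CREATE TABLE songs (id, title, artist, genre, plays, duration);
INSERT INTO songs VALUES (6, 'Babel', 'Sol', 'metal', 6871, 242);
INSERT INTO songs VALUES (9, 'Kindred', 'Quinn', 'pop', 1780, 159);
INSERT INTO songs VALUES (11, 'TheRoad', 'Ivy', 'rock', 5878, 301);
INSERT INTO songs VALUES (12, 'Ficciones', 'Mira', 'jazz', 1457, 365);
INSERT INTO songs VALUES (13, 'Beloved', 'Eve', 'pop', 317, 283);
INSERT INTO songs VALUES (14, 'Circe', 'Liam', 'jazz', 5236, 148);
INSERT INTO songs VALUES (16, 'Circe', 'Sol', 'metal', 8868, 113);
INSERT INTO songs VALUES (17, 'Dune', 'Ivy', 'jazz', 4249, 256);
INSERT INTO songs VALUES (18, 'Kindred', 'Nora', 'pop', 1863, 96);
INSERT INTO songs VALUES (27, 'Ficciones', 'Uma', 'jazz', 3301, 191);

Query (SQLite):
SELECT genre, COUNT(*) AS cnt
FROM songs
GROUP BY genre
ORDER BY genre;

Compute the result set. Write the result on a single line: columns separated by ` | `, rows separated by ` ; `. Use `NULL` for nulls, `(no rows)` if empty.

Partition songs by genre; compute COUNT(*) within each group.
  jazz: ids {12, 14, 17, 27} → COUNT(*)=4
  metal: ids {6, 16} → COUNT(*)=2
  pop: ids {9, 13, 18} → COUNT(*)=3
  rock: ids {11} → COUNT(*)=1

jazz | 4 ; metal | 2 ; pop | 3 ; rock | 1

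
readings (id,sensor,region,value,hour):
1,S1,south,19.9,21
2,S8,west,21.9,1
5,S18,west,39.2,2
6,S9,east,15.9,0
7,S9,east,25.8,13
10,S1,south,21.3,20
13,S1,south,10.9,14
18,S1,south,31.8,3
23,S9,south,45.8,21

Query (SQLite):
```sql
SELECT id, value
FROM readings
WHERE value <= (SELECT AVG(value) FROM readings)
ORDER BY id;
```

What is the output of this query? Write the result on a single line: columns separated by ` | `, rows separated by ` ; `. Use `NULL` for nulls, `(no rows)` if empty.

1 | 19.9 ; 2 | 21.9 ; 6 | 15.9 ; 7 | 25.8 ; 10 | 21.3 ; 13 | 10.9

Scalar subquery: AVG(value) over all readings rows = 25.833333 (≈; comparison uses full precision).
Keep rows where value <= that value.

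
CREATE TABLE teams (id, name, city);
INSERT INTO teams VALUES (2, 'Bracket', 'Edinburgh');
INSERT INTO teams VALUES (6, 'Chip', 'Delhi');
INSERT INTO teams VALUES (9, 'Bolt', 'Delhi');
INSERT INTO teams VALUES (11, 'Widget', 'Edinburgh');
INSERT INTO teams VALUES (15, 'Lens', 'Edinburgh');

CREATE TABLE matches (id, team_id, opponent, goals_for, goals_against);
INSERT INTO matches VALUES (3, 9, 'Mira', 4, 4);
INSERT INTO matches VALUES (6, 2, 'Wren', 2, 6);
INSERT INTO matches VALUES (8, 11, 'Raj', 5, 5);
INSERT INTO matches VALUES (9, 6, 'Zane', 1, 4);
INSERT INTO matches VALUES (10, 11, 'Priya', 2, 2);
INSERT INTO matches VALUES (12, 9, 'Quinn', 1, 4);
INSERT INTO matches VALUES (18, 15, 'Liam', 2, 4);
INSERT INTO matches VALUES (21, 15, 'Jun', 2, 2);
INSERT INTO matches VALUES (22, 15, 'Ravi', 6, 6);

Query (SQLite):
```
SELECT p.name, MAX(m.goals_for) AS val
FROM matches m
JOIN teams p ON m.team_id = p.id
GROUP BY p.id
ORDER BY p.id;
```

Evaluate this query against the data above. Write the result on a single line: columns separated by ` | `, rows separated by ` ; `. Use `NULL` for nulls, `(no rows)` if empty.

Bracket | 2 ; Chip | 1 ; Bolt | 4 ; Widget | 5 ; Lens | 6

Join each matches row to its teams via team_id.
Group joined rows by teams.id; compute MAX(m.goals_for) per group.
  2: ids {6} → MAX(m.goals_for)=2
  6: ids {9} → MAX(m.goals_for)=1
  9: ids {3, 12} → MAX(m.goals_for)=4
  11: ids {8, 10} → MAX(m.goals_for)=5
  15: ids {18, 21, 22} → MAX(m.goals_for)=6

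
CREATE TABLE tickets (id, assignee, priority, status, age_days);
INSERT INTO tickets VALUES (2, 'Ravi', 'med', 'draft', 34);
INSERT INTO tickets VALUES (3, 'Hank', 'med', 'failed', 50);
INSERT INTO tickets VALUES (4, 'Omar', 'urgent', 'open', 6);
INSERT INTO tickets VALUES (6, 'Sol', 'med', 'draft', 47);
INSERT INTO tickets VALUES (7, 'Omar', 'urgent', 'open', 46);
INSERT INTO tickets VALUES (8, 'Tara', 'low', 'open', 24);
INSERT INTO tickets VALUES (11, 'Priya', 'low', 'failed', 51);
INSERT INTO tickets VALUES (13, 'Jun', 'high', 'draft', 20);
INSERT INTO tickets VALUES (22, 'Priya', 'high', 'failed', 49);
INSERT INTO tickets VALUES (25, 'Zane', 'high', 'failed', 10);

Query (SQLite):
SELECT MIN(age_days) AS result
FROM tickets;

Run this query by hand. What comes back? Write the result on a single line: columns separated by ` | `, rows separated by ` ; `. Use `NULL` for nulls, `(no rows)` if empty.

All age_days values: [34, 50, 6, 47, 46, 24, 51, 20, 49, 10].
MIN of non-NULL values = 6.

6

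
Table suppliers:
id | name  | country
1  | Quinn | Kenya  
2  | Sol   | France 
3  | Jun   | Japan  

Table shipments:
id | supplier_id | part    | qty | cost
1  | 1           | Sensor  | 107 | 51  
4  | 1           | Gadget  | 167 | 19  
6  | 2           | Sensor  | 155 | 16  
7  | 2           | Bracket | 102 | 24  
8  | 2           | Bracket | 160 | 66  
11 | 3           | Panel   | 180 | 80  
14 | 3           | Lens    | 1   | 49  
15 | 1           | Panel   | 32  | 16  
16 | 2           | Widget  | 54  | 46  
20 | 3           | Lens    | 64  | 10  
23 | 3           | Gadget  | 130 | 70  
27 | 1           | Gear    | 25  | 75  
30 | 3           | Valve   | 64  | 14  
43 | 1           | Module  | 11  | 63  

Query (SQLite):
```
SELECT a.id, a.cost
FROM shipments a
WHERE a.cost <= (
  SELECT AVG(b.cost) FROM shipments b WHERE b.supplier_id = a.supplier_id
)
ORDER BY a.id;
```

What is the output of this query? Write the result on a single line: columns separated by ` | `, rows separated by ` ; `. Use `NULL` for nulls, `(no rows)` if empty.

For each shipments row a, compute AVG(cost) over rows sharing a.supplier_id.
Keep row a if a.cost <= that per-group AVG.
  supplier_id=1: AVG(cost) = 44.8
  supplier_id=2: AVG(cost) = 38.0
  supplier_id=3: AVG(cost) = 44.6

4 | 19 ; 6 | 16 ; 7 | 24 ; 15 | 16 ; 20 | 10 ; 30 | 14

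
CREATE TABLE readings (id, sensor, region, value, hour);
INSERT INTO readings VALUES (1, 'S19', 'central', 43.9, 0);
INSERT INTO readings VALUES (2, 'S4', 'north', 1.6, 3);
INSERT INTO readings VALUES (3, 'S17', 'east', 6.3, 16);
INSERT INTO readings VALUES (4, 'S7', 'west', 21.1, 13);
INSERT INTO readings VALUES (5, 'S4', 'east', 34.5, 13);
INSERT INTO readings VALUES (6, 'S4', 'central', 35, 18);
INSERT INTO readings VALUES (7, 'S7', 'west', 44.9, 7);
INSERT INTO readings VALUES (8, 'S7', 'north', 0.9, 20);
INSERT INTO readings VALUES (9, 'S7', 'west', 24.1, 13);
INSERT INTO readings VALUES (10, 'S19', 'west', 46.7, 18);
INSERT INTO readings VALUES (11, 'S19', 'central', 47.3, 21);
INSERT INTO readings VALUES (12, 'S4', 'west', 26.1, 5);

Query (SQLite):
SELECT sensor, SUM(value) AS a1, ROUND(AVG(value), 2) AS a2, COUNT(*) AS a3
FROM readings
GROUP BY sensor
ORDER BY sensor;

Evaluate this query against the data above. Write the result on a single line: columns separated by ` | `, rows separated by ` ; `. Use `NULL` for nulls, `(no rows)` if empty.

S17 | 6.3 | 6.3 | 1 ; S19 | 137.9 | 45.97 | 3 ; S4 | 97.2 | 24.3 | 4 ; S7 | 91 | 22.75 | 4

Group readings by sensor.
Per group compute: SUM(value), ROUND(AVG(value), 2), COUNT(*).
  S17: ids {3} → SUM(value)=6.3, ROUND(AVG(value), 2)=6.3, COUNT(*)=1
  S19: ids {1, 10, 11} → SUM(value)=137.9, ROUND(AVG(value), 2)=45.97, COUNT(*)=3
  S4: ids {2, 5, 6, 12} → SUM(value)=97.2, ROUND(AVG(value), 2)=24.3, COUNT(*)=4
  S7: ids {4, 7, 8, 9} → SUM(value)=91, ROUND(AVG(value), 2)=22.75, COUNT(*)=4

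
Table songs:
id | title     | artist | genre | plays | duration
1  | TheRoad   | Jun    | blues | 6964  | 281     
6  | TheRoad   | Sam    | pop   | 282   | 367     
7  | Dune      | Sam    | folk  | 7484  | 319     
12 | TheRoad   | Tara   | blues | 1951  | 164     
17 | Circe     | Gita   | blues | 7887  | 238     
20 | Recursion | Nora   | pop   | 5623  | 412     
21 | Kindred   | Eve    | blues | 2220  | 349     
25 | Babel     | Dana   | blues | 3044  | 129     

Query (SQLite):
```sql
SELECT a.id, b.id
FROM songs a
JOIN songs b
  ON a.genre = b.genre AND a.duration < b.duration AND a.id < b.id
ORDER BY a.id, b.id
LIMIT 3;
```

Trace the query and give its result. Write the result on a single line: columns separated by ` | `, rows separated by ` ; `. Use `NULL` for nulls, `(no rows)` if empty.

1 | 21 ; 6 | 20 ; 12 | 17

Pairs (a,b) with same genre, a.duration < b.duration, a.id < b.id.
genre groups: blues:{1,12,17,21,25} folk:{7} pop:{6,20}
Ordered by (a.id, b.id); first 3.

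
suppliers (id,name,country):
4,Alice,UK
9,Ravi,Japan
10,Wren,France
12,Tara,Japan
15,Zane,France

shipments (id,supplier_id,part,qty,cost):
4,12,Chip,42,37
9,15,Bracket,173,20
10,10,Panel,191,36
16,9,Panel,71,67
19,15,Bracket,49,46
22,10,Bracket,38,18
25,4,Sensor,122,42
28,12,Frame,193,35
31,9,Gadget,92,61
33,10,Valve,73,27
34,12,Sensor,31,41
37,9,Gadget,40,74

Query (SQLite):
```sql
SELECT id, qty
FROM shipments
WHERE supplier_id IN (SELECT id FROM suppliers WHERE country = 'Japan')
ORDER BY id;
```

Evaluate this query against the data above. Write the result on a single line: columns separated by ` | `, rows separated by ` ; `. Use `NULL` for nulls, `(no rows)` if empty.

4 | 42 ; 16 | 71 ; 28 | 193 ; 31 | 92 ; 34 | 31 ; 37 | 40

Inner query: suppliers.id where country = 'Japan'.
Outer: keep shipments rows whose supplier_id is in that set.
Inner query → {9, 12}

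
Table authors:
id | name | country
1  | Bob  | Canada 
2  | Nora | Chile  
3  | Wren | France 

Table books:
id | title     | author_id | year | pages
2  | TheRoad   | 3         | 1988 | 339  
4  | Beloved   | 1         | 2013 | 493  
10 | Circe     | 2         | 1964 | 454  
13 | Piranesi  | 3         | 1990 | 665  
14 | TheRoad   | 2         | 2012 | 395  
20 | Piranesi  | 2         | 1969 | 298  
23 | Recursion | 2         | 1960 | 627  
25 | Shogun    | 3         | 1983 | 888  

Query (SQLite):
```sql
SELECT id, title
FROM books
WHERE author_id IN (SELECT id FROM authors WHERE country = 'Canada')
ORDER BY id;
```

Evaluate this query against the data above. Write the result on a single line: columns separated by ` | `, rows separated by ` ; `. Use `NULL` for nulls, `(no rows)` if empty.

4 | Beloved

Inner query: authors.id where country = 'Canada'.
Outer: keep books rows whose author_id is in that set.
Inner query → {1}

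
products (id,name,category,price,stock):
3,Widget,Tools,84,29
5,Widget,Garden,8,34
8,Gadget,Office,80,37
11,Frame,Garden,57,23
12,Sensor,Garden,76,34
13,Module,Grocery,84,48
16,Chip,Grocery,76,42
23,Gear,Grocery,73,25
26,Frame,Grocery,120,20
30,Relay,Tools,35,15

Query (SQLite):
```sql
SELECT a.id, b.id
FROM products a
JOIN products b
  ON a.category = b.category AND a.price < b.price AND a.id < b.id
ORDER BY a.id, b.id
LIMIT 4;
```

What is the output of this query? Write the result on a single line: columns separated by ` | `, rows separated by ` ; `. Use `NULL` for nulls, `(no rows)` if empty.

5 | 11 ; 5 | 12 ; 11 | 12 ; 13 | 26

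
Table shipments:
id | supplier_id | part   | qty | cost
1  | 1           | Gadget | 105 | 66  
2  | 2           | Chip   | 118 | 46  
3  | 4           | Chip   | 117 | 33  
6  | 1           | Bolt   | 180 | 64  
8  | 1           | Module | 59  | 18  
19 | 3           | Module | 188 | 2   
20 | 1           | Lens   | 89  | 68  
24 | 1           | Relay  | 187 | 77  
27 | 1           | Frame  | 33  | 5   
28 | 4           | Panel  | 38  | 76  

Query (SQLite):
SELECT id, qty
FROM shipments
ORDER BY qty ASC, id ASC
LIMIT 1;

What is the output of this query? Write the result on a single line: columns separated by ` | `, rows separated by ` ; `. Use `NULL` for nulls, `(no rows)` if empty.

Sort by qty asc, tiebreak id asc: (33, id=27), (38, id=28), (59, id=8), (89, id=20) …. Take first 1.

27 | 33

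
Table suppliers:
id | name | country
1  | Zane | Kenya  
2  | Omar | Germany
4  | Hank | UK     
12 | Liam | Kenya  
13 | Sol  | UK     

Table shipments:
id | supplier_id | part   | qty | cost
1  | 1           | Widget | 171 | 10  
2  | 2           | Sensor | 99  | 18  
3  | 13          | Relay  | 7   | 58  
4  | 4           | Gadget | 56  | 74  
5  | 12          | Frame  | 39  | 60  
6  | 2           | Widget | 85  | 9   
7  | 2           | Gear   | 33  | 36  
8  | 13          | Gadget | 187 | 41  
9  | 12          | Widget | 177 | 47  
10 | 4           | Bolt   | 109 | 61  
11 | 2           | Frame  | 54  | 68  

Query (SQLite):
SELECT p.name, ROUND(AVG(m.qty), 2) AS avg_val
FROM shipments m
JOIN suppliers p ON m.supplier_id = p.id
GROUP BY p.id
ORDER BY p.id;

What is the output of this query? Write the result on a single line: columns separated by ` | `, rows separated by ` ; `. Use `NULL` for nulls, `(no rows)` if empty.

Zane | 171 ; Omar | 67.75 ; Hank | 82.5 ; Liam | 108 ; Sol | 97

Join each shipments row to its suppliers via supplier_id.
Group joined rows by suppliers.id; compute ROUND(AVG(m.qty), 2) per group.
  1: ids {1} → ROUND(AVG(m.qty), 2)=171
  2: ids {2, 6, 7, 11} → ROUND(AVG(m.qty), 2)=67.75
  4: ids {4, 10} → ROUND(AVG(m.qty), 2)=82.5
  12: ids {5, 9} → ROUND(AVG(m.qty), 2)=108
  13: ids {3, 8} → ROUND(AVG(m.qty), 2)=97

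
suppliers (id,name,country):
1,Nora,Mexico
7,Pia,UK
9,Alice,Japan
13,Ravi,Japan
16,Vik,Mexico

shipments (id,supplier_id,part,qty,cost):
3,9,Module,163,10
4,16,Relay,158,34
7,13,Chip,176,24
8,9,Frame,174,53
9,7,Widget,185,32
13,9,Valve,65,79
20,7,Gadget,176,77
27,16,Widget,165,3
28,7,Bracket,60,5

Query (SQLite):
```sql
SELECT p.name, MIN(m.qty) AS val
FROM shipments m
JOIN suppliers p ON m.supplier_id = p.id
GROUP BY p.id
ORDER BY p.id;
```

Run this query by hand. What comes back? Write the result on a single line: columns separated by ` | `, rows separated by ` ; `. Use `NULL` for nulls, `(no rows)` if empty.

Pia | 60 ; Alice | 65 ; Ravi | 176 ; Vik | 158

Join each shipments row to its suppliers via supplier_id.
Group joined rows by suppliers.id; compute MIN(m.qty) per group.
  7: ids {9, 20, 28} → MIN(m.qty)=60
  9: ids {3, 8, 13} → MIN(m.qty)=65
  13: ids {7} → MIN(m.qty)=176
  16: ids {4, 27} → MIN(m.qty)=158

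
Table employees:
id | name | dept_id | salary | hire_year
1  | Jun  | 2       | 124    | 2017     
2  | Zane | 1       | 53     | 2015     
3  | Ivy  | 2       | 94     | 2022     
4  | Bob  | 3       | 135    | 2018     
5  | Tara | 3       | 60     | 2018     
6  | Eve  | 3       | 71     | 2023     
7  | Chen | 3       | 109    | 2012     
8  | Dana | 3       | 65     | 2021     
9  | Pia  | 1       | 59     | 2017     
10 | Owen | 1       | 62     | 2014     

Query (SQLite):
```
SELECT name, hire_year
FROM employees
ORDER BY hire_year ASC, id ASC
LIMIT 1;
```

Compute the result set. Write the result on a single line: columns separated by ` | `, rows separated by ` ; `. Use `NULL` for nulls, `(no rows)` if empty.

Chen | 2012

Sort by hire_year asc, tiebreak id asc: (2012, id=7), (2014, id=10), (2015, id=2), (2017, id=1) …. Take first 1.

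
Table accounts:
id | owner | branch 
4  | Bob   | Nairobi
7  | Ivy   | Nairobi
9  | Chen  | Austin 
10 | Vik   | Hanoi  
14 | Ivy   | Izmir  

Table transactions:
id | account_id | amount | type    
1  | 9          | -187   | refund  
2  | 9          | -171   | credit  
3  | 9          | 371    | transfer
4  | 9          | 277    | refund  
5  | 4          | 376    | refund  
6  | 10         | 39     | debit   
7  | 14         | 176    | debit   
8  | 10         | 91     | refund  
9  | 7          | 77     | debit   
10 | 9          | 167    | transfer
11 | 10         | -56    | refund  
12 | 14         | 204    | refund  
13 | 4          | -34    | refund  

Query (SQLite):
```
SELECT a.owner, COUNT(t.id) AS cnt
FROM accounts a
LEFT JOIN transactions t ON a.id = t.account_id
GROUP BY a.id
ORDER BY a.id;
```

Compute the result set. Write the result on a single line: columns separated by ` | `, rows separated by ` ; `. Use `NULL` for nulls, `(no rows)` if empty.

Bob | 2 ; Ivy | 1 ; Chen | 5 ; Vik | 3 ; Ivy | 2

LEFT JOIN keeps every accounts row; unmatched ones get NULL for transactions columns.
Group by accounts.id and compute COUNT(t.id). COUNT(col) of an all-NULL group is 0.
  4: ids {5, 13} → COUNT(t.id)=2
  7: ids {9} → COUNT(t.id)=1
  9: ids {1, 2, 3, 4, 10} → COUNT(t.id)=5
  10: ids {6, 8, 11} → COUNT(t.id)=3
  14: ids {7, 12} → COUNT(t.id)=2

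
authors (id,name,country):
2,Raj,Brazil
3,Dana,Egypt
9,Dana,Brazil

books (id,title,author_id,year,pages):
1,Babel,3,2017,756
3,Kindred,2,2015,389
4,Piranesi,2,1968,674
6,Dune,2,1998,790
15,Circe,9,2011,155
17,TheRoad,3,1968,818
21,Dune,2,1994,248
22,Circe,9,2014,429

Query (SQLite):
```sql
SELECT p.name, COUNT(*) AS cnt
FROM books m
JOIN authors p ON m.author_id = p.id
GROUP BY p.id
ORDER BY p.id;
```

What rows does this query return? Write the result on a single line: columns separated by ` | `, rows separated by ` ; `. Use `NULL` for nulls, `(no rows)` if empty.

Raj | 4 ; Dana | 2 ; Dana | 2

Join each books row to its authors via author_id.
Group joined rows by authors.id; compute COUNT(*) per group.
  2: ids {3, 4, 6, 21} → COUNT(*)=4
  3: ids {1, 17} → COUNT(*)=2
  9: ids {15, 22} → COUNT(*)=2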